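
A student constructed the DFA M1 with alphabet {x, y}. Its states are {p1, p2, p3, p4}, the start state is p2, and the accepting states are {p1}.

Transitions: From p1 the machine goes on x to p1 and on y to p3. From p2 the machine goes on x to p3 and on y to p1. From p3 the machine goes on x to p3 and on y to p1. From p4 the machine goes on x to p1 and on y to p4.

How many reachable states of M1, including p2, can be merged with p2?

2

States {p4} cannot be reached from the start state, so discard them.
Start with accepting vs non-accepting: {p1} | {p2,p3}.
Stable partition: {p1} | {p2,p3} — 2 equivalence classes.
The equivalence class containing p2 is {p2,p3}, of size 2.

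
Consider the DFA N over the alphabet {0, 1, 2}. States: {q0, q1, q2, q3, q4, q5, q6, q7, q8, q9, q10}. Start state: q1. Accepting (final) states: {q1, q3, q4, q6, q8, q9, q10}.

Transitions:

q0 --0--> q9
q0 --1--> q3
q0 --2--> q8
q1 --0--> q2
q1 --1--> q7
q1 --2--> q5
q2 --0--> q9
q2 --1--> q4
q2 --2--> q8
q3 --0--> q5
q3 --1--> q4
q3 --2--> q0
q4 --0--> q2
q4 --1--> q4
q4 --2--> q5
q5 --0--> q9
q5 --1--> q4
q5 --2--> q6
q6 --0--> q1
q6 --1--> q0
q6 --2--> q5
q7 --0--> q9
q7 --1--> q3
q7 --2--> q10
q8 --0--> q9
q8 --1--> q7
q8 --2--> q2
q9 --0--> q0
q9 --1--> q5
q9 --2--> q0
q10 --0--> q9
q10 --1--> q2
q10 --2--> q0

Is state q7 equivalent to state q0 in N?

Yes

Start with accepting vs non-accepting: {q1,q3,q4,q6,q8,q9,q10} | {q0,q2,q5,q7}.
On input 0, block {q1,q3,q4,q6,q8,q9,q10} splits into {q1,q3,q4,q9} and {q6,q8,q10}.
On input 1, block {q1,q3,q4,q9} splits into {q1,q9} and {q3,q4}.
Stable partition: {q1,q9} | {q0,q2,q5,q7} | {q6,q8,q10} | {q3,q4} — 4 equivalence classes.
q7 and q0 lie in the same block of the stable partition, so they are equivalent — no string distinguishes them.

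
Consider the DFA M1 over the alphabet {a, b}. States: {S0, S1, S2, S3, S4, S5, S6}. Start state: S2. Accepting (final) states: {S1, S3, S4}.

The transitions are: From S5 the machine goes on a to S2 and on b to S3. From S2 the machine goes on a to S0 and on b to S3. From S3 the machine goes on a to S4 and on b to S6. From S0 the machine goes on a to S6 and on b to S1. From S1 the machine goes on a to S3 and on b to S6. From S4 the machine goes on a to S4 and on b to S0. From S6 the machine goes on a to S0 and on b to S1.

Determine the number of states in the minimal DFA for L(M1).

2

Reachable states from the start: {S0,S1,S2,S3,S4,S6}. Unreachable: {S5} — drop them.
P0 = {S1,S3,S4} | {S0,S2,S6}.
No further refinement is possible. Final partition (2 blocks): {S1,S3,S4} | {S0,S2,S6}.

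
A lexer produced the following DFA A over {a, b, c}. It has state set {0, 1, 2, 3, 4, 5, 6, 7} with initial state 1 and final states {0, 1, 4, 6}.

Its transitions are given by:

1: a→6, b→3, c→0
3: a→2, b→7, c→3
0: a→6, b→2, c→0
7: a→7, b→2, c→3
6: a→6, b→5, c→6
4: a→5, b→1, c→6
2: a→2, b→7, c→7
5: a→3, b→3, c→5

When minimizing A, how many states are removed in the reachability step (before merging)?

1

BFS from 1 reaches {0, 1, 2, 3, 5, 6, 7}; the 1 state(s) 4 are never visited.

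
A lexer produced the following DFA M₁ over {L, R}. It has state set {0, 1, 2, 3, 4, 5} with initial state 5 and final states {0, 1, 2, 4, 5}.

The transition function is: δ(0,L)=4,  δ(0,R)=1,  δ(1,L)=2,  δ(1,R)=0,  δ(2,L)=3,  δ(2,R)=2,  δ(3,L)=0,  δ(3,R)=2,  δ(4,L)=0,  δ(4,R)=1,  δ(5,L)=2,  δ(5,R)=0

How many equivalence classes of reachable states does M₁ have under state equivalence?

4

All states are reachable from the start state.
P0 = {0,1,2,4,5} | {3}.
Split {0,1,2,4,5} by δ(·,L) → {0,1,4,5} and {2}.
Split {0,1,4,5} by δ(·,L) → {0,4} and {1,5}.
The partition is now stable with 4 blocks: {0,4} | {3} | {2} | {1,5}.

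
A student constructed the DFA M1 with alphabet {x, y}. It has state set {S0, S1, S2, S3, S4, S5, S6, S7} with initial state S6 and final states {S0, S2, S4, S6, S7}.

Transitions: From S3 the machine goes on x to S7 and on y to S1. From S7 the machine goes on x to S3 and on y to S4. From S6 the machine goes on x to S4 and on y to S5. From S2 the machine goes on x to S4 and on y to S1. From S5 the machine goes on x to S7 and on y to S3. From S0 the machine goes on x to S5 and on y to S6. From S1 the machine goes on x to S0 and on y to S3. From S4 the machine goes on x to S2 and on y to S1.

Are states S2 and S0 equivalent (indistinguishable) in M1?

All states are reachable from the start state.
Start with accepting vs non-accepting: {S0,S2,S4,S6,S7} | {S1,S3,S5}.
On input x, block {S0,S2,S4,S6,S7} splits into {S2,S4,S6} and {S0,S7}.
No further refinement is possible. Final partition (3 blocks): {S2,S4,S6} | {S1,S3,S5} | {S0,S7}.
S2 and S0 end up in different blocks, so they are distinguishable. For instance, the string 'x' is accepted from only S2.

No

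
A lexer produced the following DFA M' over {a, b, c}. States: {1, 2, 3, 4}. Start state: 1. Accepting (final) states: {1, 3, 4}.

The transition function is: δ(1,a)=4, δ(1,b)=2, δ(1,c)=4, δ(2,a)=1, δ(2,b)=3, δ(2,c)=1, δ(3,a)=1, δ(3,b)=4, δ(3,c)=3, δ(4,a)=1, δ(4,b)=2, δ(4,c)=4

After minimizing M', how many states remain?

3

Initial partition by acceptance: {1,3,4} | {2}.
On input b, block {1,3,4} splits into {1,4} and {3}.
Stable partition: {1,4} | {2} | {3} — 3 equivalence classes.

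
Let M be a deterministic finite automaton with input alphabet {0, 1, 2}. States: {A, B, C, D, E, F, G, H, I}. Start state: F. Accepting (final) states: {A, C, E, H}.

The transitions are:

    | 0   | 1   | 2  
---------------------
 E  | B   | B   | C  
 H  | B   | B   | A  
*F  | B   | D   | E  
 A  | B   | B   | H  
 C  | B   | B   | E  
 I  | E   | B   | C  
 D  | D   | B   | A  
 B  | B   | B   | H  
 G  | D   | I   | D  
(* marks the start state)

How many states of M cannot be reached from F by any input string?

2

No path from F leads to G, I; the other 7 states are all reachable.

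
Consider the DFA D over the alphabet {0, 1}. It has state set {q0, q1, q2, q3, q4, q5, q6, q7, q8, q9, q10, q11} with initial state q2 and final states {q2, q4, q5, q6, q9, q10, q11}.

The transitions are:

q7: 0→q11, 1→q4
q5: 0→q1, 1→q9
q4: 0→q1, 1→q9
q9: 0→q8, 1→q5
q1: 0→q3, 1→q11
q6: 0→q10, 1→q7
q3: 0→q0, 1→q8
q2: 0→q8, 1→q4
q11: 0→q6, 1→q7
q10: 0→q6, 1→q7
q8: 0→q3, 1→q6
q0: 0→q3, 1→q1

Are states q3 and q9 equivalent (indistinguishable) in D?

Initial partition by acceptance: {q2,q4,q5,q6,q9,q10,q11} | {q0,q1,q3,q7,q8}.
Refine {q2,q4,q5,q6,q9,q10,q11} on symbol 0: members go to different blocks, giving {q2,q4,q5,q9} and {q6,q10,q11}.
On input 0, block {q0,q1,q3,q7,q8} splits into {q0,q1,q3,q8} and {q7}.
Refine {q0,q1,q3,q8} on symbol 1: members go to different blocks, giving {q0,q3} and {q1,q8}.
The partition is now stable with 5 blocks: {q2,q4,q5,q9} | {q0,q3} | {q6,q10,q11} | {q7} | {q1,q8}.
q3 and q9 end up in different blocks, so they are distinguishable. For instance, the string 'ε' is accepted from only q9.

No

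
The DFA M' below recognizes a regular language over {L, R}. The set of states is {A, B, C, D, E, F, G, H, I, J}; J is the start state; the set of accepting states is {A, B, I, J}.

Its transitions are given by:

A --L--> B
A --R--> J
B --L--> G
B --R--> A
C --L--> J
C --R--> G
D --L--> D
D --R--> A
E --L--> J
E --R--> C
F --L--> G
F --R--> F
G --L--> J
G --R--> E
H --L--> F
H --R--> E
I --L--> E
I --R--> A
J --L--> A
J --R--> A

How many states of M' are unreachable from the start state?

4

No path from J leads to D, F, H, I; the other 6 states are all reachable.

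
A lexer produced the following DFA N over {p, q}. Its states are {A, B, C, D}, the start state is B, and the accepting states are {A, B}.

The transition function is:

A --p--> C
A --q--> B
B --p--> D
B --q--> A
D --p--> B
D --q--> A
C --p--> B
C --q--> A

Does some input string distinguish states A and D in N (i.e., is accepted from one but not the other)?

All states are reachable from the start state.
P0 = {A,B} | {C,D}.
The partition is now stable with 2 blocks: {A,B} | {C,D}.
A and D end up in different blocks, so they are distinguishable. For instance, the string 'ε' is accepted from only A.

Yes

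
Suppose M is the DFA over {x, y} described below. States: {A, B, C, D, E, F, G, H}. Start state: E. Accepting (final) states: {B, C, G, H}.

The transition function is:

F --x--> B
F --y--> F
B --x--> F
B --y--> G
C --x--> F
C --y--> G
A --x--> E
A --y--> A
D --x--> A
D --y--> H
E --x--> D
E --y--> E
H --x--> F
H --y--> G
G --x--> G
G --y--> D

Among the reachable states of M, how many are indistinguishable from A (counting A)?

First remove the unreachable states {C}; 7 states remain.
Start with accepting vs non-accepting: {B,G,H} | {A,D,E,F}.
Refine {B,G,H} on symbol x: members go to different blocks, giving {B,H} and {G}.
On input x, block {A,D,E,F} splits into {A,D,E} and {F}.
Split {A,D,E} by δ(·,y) → {A,E} and {D}.
Refine {A,E} on symbol x: members go to different blocks, giving {A} and {E}.
No further refinement is possible. Final partition (6 blocks): {B,H} | {A} | {G} | {F} | {D} | {E}.
The equivalence class containing A is {A}, of size 1.

1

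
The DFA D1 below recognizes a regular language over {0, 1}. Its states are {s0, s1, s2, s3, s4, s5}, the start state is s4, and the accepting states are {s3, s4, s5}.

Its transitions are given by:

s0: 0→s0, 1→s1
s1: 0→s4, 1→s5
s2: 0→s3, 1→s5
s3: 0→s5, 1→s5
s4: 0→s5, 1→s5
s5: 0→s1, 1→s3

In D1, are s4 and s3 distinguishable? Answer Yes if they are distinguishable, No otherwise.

States {s0,s2} cannot be reached from the start state, so discard them.
Initial partition by acceptance: {s3,s4,s5} | {s1}.
On input 0, block {s3,s4,s5} splits into {s3,s4} and {s5}.
No further refinement is possible. Final partition (3 blocks): {s3,s4} | {s1} | {s5}.
s4 and s3 lie in the same block of the stable partition, so they are equivalent — no string distinguishes them.

No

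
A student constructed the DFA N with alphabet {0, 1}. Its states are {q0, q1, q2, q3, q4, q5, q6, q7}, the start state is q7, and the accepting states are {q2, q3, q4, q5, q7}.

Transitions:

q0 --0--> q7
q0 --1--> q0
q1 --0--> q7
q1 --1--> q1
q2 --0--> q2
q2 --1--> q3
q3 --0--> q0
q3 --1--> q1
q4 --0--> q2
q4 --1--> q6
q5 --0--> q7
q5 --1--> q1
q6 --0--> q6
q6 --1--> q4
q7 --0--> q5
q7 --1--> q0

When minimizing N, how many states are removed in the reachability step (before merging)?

No path from q7 leads to q2, q3, q4, q6; the other 4 states are all reachable.

4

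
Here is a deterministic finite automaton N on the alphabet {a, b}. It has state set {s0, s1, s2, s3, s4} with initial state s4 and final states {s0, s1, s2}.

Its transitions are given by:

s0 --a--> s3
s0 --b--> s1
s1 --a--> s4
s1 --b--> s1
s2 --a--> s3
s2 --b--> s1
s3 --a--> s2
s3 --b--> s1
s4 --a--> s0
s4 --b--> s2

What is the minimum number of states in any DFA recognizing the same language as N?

2

Every state is reachable, so we keep all 5.
Start with accepting vs non-accepting: {s0,s1,s2} | {s3,s4}.
The partition is now stable with 2 blocks: {s0,s1,s2} | {s3,s4}.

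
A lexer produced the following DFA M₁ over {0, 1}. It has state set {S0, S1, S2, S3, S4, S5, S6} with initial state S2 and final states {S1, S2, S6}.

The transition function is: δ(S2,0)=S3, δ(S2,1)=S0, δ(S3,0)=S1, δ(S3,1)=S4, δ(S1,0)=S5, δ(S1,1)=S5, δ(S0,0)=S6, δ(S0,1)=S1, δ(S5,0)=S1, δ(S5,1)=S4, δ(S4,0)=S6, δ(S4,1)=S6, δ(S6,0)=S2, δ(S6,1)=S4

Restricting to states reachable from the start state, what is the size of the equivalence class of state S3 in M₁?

2

Every state is reachable, so we keep all 7.
P0 = {S1,S2,S6} | {S0,S3,S4,S5}.
On input 0, block {S1,S2,S6} splits into {S1,S2} and {S6}.
On input 0, block {S0,S3,S4,S5} splits into {S0,S4} and {S3,S5}.
On input 1, block {S1,S2} splits into {S1} and {S2}.
Refine {S0,S4} on symbol 1: members go to different blocks, giving {S0} and {S4}.
Stable partition: {S1} | {S0} | {S6} | {S3,S5} | {S2} | {S4} — 6 equivalence classes.
The equivalence class containing S3 is {S3,S5}, of size 2.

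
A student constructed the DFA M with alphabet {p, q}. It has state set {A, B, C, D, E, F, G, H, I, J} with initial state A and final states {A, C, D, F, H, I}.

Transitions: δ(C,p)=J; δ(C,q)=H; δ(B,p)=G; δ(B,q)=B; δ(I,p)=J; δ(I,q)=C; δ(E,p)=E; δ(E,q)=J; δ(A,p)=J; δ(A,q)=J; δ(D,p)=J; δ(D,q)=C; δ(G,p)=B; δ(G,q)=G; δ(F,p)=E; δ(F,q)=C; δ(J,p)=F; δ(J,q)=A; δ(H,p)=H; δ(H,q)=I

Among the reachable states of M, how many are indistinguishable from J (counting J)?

1

First remove the unreachable states {B,D,G}; 7 states remain.
P0 = {A,C,F,H,I} | {E,J}.
On input p, block {A,C,F,H,I} splits into {A,C,F,I} and {H}.
Split {A,C,F,I} by δ(·,q) → {F,I} and {A} and {C}.
Refine {E,J} on symbol p: members go to different blocks, giving {E} and {J}.
Split {F,I} by δ(·,p) → {F} and {I}.
Stable partition: {F} | {E} | {H} | {A} | {C} | {J} | {I} — 7 equivalence classes.
The equivalence class containing J is {J}, of size 1.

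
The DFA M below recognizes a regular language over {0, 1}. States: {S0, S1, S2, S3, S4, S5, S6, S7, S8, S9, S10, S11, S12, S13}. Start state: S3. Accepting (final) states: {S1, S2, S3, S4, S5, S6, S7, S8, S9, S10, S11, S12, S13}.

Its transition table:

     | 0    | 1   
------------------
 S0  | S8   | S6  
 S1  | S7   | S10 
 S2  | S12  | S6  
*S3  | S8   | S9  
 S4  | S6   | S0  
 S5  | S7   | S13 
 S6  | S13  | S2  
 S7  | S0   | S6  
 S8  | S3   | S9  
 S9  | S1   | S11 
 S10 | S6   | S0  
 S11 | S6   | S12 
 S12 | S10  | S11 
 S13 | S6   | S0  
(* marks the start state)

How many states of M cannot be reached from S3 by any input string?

2

Starting at S3 and following transitions, the reachable set is {S0, S1, S2, S3, S6, S7, S8, S9, S10, S11, S12, S13}. That leaves S4, S5 unreachable — 2 in total.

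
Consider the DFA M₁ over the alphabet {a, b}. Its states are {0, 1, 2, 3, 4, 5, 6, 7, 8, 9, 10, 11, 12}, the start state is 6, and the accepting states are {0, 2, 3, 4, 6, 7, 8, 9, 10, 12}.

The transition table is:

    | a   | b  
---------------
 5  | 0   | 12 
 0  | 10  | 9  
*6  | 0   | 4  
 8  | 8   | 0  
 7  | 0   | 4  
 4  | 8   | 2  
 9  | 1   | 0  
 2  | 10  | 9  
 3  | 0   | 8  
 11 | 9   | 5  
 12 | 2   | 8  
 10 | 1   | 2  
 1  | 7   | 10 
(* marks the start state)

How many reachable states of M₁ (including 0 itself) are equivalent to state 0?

Reachable states from the start: {0,1,2,4,6,7,8,9,10}. Unreachable: {3,5,11,12} — drop them.
Initial partition by acceptance: {0,2,4,6,7,8,9,10} | {1}.
Refine {0,2,4,6,7,8,9,10} on symbol a: members go to different blocks, giving {0,2,4,6,7,8} and {9,10}.
On input a, block {0,2,4,6,7,8} splits into {4,6,7,8} and {0,2}.
Refine {4,6,7,8} on symbol a: members go to different blocks, giving {4,8} and {6,7}.
No further refinement is possible. Final partition (5 blocks): {4,8} | {1} | {9,10} | {0,2} | {6,7}.
State 0 belongs to the block {0,2}, which has 2 states.

2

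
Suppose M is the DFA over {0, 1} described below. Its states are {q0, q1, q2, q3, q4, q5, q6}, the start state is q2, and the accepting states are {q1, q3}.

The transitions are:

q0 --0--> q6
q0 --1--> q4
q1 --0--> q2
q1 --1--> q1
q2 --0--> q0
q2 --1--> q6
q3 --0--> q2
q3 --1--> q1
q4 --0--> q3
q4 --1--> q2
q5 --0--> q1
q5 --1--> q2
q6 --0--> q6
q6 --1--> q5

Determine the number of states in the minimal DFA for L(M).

Initial partition by acceptance: {q1,q3} | {q0,q2,q4,q5,q6}.
Refine {q0,q2,q4,q5,q6} on symbol 0: members go to different blocks, giving {q0,q2,q6} and {q4,q5}.
On input 1, block {q0,q2,q6} splits into {q0,q6} and {q2}.
No further refinement is possible. Final partition (4 blocks): {q1,q3} | {q0,q6} | {q4,q5} | {q2}.

4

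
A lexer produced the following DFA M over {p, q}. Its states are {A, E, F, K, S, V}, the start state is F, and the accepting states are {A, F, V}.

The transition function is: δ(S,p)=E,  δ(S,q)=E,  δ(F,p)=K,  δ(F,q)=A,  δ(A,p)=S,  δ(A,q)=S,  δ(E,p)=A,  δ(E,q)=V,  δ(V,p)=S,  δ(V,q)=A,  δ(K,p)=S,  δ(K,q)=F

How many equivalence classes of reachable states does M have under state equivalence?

All states are reachable from the start state.
Start with accepting vs non-accepting: {A,F,V} | {E,K,S}.
Split {A,F,V} by δ(·,q) → {F,V} and {A}.
On input p, block {E,K,S} splits into {K,S} and {E}.
On input p, block {K,S} splits into {S} and {K}.
Refine {F,V} on symbol p: members go to different blocks, giving {V} and {F}.
Stable partition: {V} | {S} | {A} | {E} | {K} | {F} — 6 equivalence classes.

6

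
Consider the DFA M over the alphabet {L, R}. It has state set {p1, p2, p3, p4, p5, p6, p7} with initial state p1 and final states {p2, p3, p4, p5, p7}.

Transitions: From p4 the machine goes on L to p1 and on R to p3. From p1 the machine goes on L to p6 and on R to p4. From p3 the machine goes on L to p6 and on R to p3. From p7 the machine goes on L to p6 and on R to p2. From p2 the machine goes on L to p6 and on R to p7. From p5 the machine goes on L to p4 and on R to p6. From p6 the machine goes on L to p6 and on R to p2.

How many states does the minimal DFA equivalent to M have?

First remove the unreachable states {p5}; 6 states remain.
P0 = {p2,p3,p4,p7} | {p1,p6}.
No further refinement is possible. Final partition (2 blocks): {p2,p3,p4,p7} | {p1,p6}.

2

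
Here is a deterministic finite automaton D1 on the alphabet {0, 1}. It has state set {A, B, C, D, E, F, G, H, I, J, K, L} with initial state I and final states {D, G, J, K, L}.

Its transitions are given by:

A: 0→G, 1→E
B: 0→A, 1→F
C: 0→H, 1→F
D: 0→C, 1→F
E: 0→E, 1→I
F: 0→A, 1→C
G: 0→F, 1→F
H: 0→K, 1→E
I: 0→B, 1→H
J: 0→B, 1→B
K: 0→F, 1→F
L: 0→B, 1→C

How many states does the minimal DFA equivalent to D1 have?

Reachable states from the start: {A,B,C,E,F,G,H,I,K}. Unreachable: {D,J,L} — drop them.
Start with accepting vs non-accepting: {G,K} | {A,B,C,E,F,H,I}.
Split {A,B,C,E,F,H,I} by δ(·,0) → {B,C,E,F,I} and {A,H}.
Split {B,C,E,F,I} by δ(·,0) → {B,C,F} and {E,I}.
On input 0, block {E,I} splits into {E} and {I}.
No further refinement is possible. Final partition (5 blocks): {G,K} | {B,C,F} | {A,H} | {E} | {I}.

5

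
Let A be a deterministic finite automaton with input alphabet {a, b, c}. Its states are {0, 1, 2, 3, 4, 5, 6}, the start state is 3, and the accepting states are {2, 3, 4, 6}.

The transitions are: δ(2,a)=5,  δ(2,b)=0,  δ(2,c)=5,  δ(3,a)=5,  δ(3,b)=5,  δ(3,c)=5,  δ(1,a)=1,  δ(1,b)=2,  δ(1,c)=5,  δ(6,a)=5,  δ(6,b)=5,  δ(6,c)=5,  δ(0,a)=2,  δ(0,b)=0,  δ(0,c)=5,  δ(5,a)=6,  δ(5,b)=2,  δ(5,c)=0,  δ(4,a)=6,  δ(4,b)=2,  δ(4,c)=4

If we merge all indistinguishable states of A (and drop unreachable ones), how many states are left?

4

Reachable states from the start: {0,2,3,5,6}. Unreachable: {1,4} — drop them.
Initial partition by acceptance: {2,3,6} | {0,5}.
Split {0,5} by δ(·,b) → {0} and {5}.
Split {2,3,6} by δ(·,b) → {3,6} and {2}.
No further refinement is possible. Final partition (4 blocks): {3,6} | {0} | {5} | {2}.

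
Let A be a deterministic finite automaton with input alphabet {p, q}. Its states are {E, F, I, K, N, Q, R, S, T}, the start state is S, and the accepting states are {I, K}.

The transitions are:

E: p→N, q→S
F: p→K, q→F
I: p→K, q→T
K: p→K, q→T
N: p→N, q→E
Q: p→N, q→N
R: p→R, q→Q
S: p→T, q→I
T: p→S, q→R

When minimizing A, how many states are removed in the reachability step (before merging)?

1

BFS from S reaches {E, I, K, N, Q, R, S, T}; the 1 state(s) F are never visited.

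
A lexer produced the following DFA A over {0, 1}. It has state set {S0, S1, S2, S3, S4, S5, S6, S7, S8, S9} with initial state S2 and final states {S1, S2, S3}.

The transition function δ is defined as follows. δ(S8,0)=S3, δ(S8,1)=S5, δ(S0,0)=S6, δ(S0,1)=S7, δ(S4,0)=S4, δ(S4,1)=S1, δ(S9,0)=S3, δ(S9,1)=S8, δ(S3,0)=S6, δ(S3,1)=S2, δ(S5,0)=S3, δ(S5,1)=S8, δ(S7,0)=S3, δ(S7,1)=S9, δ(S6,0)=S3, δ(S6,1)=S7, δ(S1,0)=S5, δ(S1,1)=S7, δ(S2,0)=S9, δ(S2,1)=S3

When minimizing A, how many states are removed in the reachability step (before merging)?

No path from S2 leads to S0, S1, S4; the other 7 states are all reachable.

3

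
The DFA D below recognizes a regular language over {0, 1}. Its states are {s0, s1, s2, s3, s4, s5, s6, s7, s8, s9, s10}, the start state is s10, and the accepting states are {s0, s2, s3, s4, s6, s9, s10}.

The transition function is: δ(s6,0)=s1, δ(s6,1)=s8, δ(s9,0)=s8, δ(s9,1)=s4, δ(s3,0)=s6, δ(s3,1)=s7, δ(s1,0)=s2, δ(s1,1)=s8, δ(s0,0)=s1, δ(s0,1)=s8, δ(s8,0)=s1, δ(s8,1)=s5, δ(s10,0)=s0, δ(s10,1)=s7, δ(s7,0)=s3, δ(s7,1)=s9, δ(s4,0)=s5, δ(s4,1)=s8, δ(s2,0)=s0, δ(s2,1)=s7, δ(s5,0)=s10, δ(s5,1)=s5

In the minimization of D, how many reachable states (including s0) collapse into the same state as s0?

2

Initial partition by acceptance: {s0,s2,s3,s4,s6,s9,s10} | {s1,s5,s7,s8}.
Split {s0,s2,s3,s4,s6,s9,s10} by δ(·,0) → {s0,s4,s6,s9} and {s2,s3,s10}.
Split {s0,s4,s6,s9} by δ(·,1) → {s0,s4,s6} and {s9}.
Split {s1,s5,s7,s8} by δ(·,0) → {s1,s5,s7} and {s8}.
On input 1, block {s1,s5,s7} splits into {s1} and {s5} and {s7}.
Split {s0,s4,s6} by δ(·,0) → {s0,s6} and {s4}.
Stable partition: {s0,s6} | {s1} | {s2,s3,s10} | {s9} | {s8} | {s5} | {s7} | {s4} — 8 equivalence classes.
State s0 belongs to the block {s0,s6}, which has 2 states.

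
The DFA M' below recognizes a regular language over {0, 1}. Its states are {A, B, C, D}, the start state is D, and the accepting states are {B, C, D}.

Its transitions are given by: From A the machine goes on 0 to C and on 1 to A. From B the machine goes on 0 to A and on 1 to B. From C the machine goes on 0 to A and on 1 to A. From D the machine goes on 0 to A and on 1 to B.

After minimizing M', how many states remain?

All states are reachable from the start state.
Initial partition by acceptance: {B,C,D} | {A}.
On input 1, block {B,C,D} splits into {B,D} and {C}.
The partition is now stable with 3 blocks: {B,D} | {A} | {C}.

3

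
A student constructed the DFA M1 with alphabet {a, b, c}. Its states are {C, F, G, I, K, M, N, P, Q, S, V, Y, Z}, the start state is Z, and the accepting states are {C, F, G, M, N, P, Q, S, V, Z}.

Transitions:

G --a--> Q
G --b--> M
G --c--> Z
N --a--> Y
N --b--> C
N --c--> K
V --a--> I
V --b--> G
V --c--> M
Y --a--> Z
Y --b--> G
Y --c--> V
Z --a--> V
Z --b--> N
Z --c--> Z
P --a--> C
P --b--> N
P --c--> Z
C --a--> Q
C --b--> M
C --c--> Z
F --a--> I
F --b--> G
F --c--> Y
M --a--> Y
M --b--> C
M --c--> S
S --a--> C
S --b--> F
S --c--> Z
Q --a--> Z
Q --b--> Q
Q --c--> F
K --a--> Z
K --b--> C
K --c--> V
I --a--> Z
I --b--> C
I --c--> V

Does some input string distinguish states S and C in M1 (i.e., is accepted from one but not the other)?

Yes

States {P} cannot be reached from the start state, so discard them.
Initial partition by acceptance: {C,F,G,M,N,Q,S,V,Z} | {I,K,Y}.
Split {C,F,G,M,N,Q,S,V,Z} by δ(·,a) → {C,G,Q,S,Z} and {F,M,N,V}.
Split {C,G,Q,S,Z} by δ(·,a) → {C,G,Q,S} and {Z}.
On input a, block {C,G,Q,S} splits into {C,G,S} and {Q}.
Split {C,G,S} by δ(·,a) → {C,G} and {S}.
On input c, block {F,M,N,V} splits into {F,N} and {M} and {V}.
Stable partition: {C,G} | {I,K,Y} | {F,N} | {Z} | {Q} | {S} | {M} | {V} — 8 equivalence classes.
S and C end up in different blocks, so they are distinguishable. For instance, the string 'bc' is accepted from only C.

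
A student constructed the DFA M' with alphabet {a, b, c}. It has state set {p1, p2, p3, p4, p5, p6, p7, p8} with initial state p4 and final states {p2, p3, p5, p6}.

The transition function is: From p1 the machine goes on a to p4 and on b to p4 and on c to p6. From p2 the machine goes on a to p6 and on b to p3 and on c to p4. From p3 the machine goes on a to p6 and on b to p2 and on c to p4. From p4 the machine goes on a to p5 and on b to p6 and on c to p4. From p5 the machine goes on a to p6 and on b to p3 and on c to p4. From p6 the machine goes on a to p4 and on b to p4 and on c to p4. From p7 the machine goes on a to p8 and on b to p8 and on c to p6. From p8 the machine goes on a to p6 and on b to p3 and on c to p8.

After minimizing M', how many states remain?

3

Reachable states from the start: {p2,p3,p4,p5,p6}. Unreachable: {p1,p7,p8} — drop them.
Initial partition by acceptance: {p2,p3,p5,p6} | {p4}.
Split {p2,p3,p5,p6} by δ(·,a) → {p2,p3,p5} and {p6}.
No further refinement is possible. Final partition (3 blocks): {p2,p3,p5} | {p4} | {p6}.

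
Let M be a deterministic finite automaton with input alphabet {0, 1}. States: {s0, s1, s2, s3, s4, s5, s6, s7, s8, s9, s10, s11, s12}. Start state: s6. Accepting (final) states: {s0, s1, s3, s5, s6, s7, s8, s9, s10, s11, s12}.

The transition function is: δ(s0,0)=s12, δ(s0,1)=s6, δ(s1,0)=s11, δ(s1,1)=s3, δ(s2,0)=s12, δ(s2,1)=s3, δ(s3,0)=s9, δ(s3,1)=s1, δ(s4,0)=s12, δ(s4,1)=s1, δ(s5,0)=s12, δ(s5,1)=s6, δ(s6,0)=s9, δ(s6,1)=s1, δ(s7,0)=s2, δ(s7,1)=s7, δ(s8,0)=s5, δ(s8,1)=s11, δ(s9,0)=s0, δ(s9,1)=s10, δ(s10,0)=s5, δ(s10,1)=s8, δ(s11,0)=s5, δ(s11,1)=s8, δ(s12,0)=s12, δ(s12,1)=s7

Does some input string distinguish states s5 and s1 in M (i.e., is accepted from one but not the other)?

Yes

States {s4} cannot be reached from the start state, so discard them.
Initial partition by acceptance: {s0,s1,s3,s5,s6,s7,s8,s9,s10,s11,s12} | {s2}.
Refine {s0,s1,s3,s5,s6,s7,s8,s9,s10,s11,s12} on symbol 0: members go to different blocks, giving {s0,s1,s3,s5,s6,s8,s9,s10,s11,s12} and {s7}.
On input 1, block {s0,s1,s3,s5,s6,s8,s9,s10,s11,s12} splits into {s0,s1,s3,s5,s6,s8,s9,s10,s11} and {s12}.
On input 0, block {s0,s1,s3,s5,s6,s8,s9,s10,s11} splits into {s1,s3,s6,s8,s9,s10,s11} and {s0,s5}.
On input 0, block {s1,s3,s6,s8,s9,s10,s11} splits into {s8,s9,s10,s11} and {s1,s3,s6}.
The partition is now stable with 6 blocks: {s8,s9,s10,s11} | {s2} | {s7} | {s12} | {s0,s5} | {s1,s3,s6}.
s5 and s1 end up in different blocks, so they are distinguishable. For instance, the string '010' is accepted from only s1.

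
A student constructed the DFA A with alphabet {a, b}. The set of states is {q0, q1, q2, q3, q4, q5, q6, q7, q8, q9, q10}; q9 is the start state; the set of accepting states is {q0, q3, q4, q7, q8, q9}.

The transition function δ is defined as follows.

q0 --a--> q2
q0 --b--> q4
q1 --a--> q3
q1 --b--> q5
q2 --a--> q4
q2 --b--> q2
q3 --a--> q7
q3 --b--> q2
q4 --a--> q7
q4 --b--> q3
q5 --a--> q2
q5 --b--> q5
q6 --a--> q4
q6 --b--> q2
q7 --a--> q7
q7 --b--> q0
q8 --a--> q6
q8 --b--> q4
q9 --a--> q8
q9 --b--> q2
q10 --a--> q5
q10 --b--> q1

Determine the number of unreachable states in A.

Starting at q9 and following transitions, the reachable set is {q0, q2, q3, q4, q6, q7, q8, q9}. That leaves q1, q5, q10 unreachable — 3 in total.

3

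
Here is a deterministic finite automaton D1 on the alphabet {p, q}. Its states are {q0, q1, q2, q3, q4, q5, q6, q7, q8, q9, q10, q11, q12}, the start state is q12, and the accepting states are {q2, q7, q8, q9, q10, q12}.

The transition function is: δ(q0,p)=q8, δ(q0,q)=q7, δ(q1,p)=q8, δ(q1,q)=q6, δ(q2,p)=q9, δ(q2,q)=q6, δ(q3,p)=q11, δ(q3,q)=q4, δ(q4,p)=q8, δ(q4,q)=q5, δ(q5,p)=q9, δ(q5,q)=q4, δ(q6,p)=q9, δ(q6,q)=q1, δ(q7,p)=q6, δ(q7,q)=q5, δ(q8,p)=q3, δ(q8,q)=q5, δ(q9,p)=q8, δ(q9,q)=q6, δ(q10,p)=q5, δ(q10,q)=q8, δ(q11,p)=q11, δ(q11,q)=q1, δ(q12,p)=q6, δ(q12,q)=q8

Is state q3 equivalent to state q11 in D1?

First remove the unreachable states {q0,q2,q7,q10}; 9 states remain.
Start with accepting vs non-accepting: {q8,q9,q12} | {q1,q3,q4,q5,q6,q11}.
Split {q8,q9,q12} by δ(·,p) → {q8,q12} and {q9}.
On input q, block {q8,q12} splits into {q8} and {q12}.
On input p, block {q1,q3,q4,q5,q6,q11} splits into {q1,q4} and {q3,q11} and {q5,q6}.
Stable partition: {q8} | {q1,q4} | {q9} | {q12} | {q3,q11} | {q5,q6} — 6 equivalence classes.
q3 and q11 lie in the same block of the stable partition, so they are equivalent — no string distinguishes them.

Yes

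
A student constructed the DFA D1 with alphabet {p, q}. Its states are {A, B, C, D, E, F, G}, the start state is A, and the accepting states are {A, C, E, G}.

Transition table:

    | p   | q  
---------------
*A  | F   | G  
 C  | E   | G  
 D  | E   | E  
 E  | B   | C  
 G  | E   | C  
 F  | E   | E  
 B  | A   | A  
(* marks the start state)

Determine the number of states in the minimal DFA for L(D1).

3

Reachable states from the start: {A,B,C,E,F,G}. Unreachable: {D} — drop them.
Start with accepting vs non-accepting: {A,C,E,G} | {B,F}.
Split {A,C,E,G} by δ(·,p) → {A,E} and {C,G}.
Stable partition: {A,E} | {B,F} | {C,G} — 3 equivalence classes.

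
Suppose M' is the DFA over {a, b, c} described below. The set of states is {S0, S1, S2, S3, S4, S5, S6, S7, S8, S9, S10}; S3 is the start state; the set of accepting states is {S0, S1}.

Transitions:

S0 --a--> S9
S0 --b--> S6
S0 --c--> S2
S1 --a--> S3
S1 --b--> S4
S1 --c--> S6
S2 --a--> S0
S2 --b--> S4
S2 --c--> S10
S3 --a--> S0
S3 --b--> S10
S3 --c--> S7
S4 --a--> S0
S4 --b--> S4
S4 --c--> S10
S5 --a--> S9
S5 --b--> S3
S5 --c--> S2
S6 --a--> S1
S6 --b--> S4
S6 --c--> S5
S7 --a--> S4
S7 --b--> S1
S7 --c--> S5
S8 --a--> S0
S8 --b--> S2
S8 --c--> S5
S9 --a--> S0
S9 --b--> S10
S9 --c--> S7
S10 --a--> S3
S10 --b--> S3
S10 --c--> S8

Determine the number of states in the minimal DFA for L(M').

All states are reachable from the start state.
Initial partition by acceptance: {S0,S1} | {S2,S3,S4,S5,S6,S7,S8,S9,S10}.
Refine {S2,S3,S4,S5,S6,S7,S8,S9,S10} on symbol a: members go to different blocks, giving {S2,S3,S4,S6,S8,S9} and {S5,S7,S10}.
Split {S2,S3,S4,S6,S8,S9} by δ(·,b) → {S2,S4,S6,S8} and {S3,S9}.
Refine {S5,S7,S10} on symbol a: members go to different blocks, giving {S5,S10} and {S7}.
The partition is now stable with 5 blocks: {S0,S1} | {S2,S4,S6,S8} | {S5,S10} | {S3,S9} | {S7}.

5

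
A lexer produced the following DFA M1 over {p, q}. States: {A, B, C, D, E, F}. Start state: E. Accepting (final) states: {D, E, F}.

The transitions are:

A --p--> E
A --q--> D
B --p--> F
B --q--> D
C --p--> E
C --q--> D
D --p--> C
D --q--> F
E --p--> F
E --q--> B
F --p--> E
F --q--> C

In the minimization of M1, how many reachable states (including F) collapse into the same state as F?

2

First remove the unreachable states {A}; 5 states remain.
Initial partition by acceptance: {D,E,F} | {B,C}.
Refine {D,E,F} on symbol p: members go to different blocks, giving {E,F} and {D}.
Stable partition: {E,F} | {B,C} | {D} — 3 equivalence classes.
The equivalence class containing F is {E,F}, of size 2.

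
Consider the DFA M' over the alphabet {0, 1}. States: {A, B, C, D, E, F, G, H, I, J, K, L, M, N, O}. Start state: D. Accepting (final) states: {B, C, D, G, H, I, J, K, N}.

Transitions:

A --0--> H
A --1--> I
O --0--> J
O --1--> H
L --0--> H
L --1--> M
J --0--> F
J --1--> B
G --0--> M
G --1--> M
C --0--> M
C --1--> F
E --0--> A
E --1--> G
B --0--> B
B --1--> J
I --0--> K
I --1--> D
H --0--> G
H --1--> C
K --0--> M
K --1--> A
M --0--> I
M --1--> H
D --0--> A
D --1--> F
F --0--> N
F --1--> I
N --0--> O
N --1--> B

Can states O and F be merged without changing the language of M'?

Yes

Reachable states from the start: {A,B,C,D,F,G,H,I,J,K,M,N,O}. Unreachable: {E,L} — drop them.
Start with accepting vs non-accepting: {B,C,D,G,H,I,J,K,N} | {A,F,M,O}.
On input 0, block {B,C,D,G,H,I,J,K,N} splits into {C,D,G,J,K,N} and {B,H,I}.
Refine {C,D,G,J,K,N} on symbol 1: members go to different blocks, giving {C,D,G,K} and {J,N}.
Refine {A,F,M,O} on symbol 0: members go to different blocks, giving {A,M} and {F,O}.
On input 1, block {C,D,G,K} splits into {C,D} and {G,K}.
On input 0, block {B,H,I} splits into {H,I} and {B}.
The partition is now stable with 7 blocks: {C,D} | {A,M} | {H,I} | {J,N} | {F,O} | {G,K} | {B}.
O and F lie in the same block of the stable partition, so they are equivalent — no string distinguishes them.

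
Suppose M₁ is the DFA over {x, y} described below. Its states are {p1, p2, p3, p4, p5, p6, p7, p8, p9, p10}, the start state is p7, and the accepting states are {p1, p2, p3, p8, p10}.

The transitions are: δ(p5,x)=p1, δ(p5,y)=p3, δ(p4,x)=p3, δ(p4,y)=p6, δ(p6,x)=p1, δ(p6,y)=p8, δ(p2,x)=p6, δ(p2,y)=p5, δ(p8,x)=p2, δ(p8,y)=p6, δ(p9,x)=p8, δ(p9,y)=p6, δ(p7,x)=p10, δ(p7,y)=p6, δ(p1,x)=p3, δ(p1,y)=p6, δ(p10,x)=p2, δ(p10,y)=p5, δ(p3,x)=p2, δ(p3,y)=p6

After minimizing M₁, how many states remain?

States {p4,p9} cannot be reached from the start state, so discard them.
Start with accepting vs non-accepting: {p1,p2,p3,p8,p10} | {p5,p6,p7}.
On input x, block {p1,p2,p3,p8,p10} splits into {p1,p3,p8,p10} and {p2}.
On input x, block {p1,p3,p8,p10} splits into {p3,p8,p10} and {p1}.
Split {p5,p6,p7} by δ(·,x) → {p5,p6} and {p7}.
The partition is now stable with 5 blocks: {p3,p8,p10} | {p5,p6} | {p2} | {p1} | {p7}.

5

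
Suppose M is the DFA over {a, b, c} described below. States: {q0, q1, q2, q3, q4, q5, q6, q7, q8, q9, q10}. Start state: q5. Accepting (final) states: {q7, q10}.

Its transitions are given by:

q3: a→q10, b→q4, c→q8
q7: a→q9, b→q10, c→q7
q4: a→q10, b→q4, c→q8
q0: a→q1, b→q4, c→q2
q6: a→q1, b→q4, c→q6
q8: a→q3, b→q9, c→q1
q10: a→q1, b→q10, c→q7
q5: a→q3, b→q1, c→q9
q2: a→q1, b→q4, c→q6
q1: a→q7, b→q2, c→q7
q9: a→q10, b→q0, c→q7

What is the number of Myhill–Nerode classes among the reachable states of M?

Start with accepting vs non-accepting: {q7,q10} | {q0,q1,q2,q3,q4,q5,q6,q8,q9}.
On input a, block {q0,q1,q2,q3,q4,q5,q6,q8,q9} splits into {q0,q2,q5,q6,q8} and {q1,q3,q4,q9}.
Refine {q0,q2,q5,q6,q8} on symbol c: members go to different blocks, giving {q0,q2,q6} and {q5,q8}.
On input b, block {q1,q3,q4,q9} splits into {q1,q9} and {q3,q4}.
Stable partition: {q7,q10} | {q0,q2,q6} | {q1,q9} | {q5,q8} | {q3,q4} — 5 equivalence classes.

5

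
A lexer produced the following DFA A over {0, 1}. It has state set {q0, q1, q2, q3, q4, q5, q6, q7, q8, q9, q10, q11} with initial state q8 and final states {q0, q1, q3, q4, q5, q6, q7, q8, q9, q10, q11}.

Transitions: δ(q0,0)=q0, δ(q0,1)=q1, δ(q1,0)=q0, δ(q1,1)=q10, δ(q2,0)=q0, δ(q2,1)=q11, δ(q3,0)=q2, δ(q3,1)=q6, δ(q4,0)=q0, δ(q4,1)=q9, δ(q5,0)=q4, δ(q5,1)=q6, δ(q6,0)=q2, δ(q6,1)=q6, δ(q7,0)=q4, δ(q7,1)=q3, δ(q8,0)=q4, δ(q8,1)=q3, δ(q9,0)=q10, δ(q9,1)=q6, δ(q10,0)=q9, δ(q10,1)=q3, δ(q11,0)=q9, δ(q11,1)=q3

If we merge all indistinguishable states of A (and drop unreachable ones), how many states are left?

6

Reachable states from the start: {q0,q1,q2,q3,q4,q6,q8,q9,q10,q11}. Unreachable: {q5,q7} — drop them.
Start with accepting vs non-accepting: {q0,q1,q3,q4,q6,q8,q9,q10,q11} | {q2}.
Split {q0,q1,q3,q4,q6,q8,q9,q10,q11} by δ(·,0) → {q0,q1,q4,q8,q9,q10,q11} and {q3,q6}.
Refine {q0,q1,q4,q8,q9,q10,q11} on symbol 1: members go to different blocks, giving {q8,q9,q10,q11} and {q0,q1,q4}.
On input 0, block {q8,q9,q10,q11} splits into {q9,q10,q11} and {q8}.
Split {q0,q1,q4} by δ(·,1) → {q1,q4} and {q0}.
The partition is now stable with 6 blocks: {q9,q10,q11} | {q2} | {q3,q6} | {q1,q4} | {q8} | {q0}.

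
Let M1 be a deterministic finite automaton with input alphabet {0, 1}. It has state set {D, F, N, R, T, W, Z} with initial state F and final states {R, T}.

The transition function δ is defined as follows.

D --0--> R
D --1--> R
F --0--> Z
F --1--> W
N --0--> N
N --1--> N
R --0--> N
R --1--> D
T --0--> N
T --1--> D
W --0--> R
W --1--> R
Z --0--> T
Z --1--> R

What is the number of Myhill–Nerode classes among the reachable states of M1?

4

All states are reachable from the start state.
P0 = {R,T} | {D,F,N,W,Z}.
Split {D,F,N,W,Z} by δ(·,0) → {D,W,Z} and {F,N}.
Refine {F,N} on symbol 0: members go to different blocks, giving {N} and {F}.
Stable partition: {R,T} | {D,W,Z} | {N} | {F} — 4 equivalence classes.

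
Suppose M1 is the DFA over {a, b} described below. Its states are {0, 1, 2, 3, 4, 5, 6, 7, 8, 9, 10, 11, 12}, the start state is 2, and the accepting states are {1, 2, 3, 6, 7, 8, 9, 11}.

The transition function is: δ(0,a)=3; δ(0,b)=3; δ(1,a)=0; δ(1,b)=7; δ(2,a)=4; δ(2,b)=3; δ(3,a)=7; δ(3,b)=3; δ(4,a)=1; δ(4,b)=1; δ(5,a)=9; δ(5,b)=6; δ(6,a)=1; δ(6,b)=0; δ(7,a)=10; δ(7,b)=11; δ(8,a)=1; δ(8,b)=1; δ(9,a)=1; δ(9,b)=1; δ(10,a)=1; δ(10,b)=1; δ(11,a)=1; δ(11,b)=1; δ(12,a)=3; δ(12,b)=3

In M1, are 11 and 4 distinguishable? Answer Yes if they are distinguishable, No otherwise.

Reachable states from the start: {0,1,2,3,4,7,10,11}. Unreachable: {5,6,8,9,12} — drop them.
Start with accepting vs non-accepting: {1,2,3,7,11} | {0,4,10}.
Refine {1,2,3,7,11} on symbol a: members go to different blocks, giving {1,2,7} and {3,11}.
Split {1,2,7} by δ(·,b) → {2,7} and {1}.
Split {0,4,10} by δ(·,a) → {4,10} and {0}.
On input a, block {3,11} splits into {3} and {11}.
Split {2,7} by δ(·,b) → {2} and {7}.
The partition is now stable with 7 blocks: {2} | {4,10} | {3} | {1} | {0} | {11} | {7}.
11 and 4 end up in different blocks, so they are distinguishable. For instance, the string 'ε' is accepted from only 11.

Yes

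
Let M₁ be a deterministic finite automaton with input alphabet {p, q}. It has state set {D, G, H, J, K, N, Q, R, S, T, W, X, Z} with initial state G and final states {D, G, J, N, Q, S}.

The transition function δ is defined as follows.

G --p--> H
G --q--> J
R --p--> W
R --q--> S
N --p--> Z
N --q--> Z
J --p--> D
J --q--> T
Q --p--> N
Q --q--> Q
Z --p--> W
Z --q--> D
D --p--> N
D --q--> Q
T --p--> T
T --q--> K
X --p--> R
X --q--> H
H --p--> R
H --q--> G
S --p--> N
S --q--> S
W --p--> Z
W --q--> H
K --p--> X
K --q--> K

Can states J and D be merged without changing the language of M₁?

All states are reachable from the start state.
Initial partition by acceptance: {D,G,J,N,Q,S} | {H,K,R,T,W,X,Z}.
On input p, block {D,G,J,N,Q,S} splits into {D,J,Q,S} and {G,N}.
On input p, block {D,J,Q,S} splits into {D,Q,S} and {J}.
Refine {H,K,R,T,W,X,Z} on symbol q: members go to different blocks, giving {K,T,W,X} and {R,Z} and {H}.
Refine {K,T,W,X} on symbol p: members go to different blocks, giving {W,X} and {K,T}.
Refine {G,N} on symbol p: members go to different blocks, giving {G} and {N}.
On input p, block {K,T} splits into {K} and {T}.
The partition is now stable with 9 blocks: {D,Q,S} | {W,X} | {G} | {J} | {R,Z} | {H} | {K} | {N} | {T}.
J and D end up in different blocks, so they are distinguishable. For instance, the string 'q' is accepted from only D.

No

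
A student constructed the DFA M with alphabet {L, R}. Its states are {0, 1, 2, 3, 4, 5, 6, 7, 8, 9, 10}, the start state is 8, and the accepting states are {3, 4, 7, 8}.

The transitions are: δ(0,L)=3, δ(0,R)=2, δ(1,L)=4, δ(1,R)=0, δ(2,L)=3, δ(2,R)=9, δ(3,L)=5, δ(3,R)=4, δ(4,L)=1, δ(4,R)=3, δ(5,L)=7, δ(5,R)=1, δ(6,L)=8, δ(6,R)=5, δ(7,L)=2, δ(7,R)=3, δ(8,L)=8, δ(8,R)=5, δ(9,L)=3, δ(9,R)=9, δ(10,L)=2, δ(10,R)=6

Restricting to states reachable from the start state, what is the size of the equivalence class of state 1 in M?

5

States {6,10} cannot be reached from the start state, so discard them.
P0 = {3,4,7,8} | {0,1,2,5,9}.
On input L, block {3,4,7,8} splits into {3,4,7} and {8}.
The partition is now stable with 3 blocks: {3,4,7} | {0,1,2,5,9} | {8}.
The equivalence class containing 1 is {0,1,2,5,9}, of size 5.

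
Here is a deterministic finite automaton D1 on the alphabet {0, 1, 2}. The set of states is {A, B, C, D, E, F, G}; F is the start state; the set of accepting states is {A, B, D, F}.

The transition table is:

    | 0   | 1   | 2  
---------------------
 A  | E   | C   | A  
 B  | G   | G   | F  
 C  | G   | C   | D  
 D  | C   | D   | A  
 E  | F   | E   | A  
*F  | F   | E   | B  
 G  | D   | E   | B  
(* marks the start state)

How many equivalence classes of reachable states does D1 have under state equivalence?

7

Initial partition by acceptance: {A,B,D,F} | {C,E,G}.
Split {A,B,D,F} by δ(·,0) → {A,B,D} and {F}.
Split {A,B,D} by δ(·,1) → {A,B} and {D}.
Split {A,B} by δ(·,2) → {A} and {B}.
On input 0, block {C,E,G} splits into {C} and {E} and {G}.
The partition is now stable with 7 blocks: {A} | {C} | {F} | {D} | {B} | {E} | {G}.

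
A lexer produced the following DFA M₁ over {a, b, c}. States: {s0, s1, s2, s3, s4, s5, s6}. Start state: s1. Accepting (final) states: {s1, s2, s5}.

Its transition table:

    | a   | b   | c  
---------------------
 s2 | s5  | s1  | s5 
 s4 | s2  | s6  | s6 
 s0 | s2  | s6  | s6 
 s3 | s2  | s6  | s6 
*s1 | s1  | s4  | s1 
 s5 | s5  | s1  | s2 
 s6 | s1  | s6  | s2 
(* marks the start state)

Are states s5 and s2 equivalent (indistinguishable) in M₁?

First remove the unreachable states {s0,s3}; 5 states remain.
Initial partition by acceptance: {s1,s2,s5} | {s4,s6}.
Split {s1,s2,s5} by δ(·,b) → {s2,s5} and {s1}.
Refine {s4,s6} on symbol a: members go to different blocks, giving {s4} and {s6}.
The partition is now stable with 4 blocks: {s2,s5} | {s4} | {s1} | {s6}.
s5 and s2 lie in the same block of the stable partition, so they are equivalent — no string distinguishes them.

Yes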